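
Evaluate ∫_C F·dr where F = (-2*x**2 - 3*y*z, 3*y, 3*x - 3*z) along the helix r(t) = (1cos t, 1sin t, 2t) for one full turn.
-18*pi**2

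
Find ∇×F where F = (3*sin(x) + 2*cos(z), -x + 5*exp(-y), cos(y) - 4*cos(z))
(-sin(y), -2*sin(z), -1)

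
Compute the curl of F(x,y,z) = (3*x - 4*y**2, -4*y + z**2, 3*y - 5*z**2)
(3 - 2*z, 0, 8*y)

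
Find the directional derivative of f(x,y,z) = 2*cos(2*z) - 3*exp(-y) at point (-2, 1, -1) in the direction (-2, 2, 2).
sqrt(3)*(3 + 4*E*sin(2))*exp(-1)/3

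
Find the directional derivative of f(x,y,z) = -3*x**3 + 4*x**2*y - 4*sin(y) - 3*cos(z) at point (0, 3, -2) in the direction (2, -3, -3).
3*sqrt(22)*(4*cos(3) + 3*sin(2))/22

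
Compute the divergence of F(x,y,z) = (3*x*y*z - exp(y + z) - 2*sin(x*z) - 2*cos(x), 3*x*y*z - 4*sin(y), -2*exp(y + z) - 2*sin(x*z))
3*x*z - 2*x*cos(x*z) + 3*y*z - 2*z*cos(x*z) - 2*exp(y + z) + 2*sin(x) - 4*cos(y)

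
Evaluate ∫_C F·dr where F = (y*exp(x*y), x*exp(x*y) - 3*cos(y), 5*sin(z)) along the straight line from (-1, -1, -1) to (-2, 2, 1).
-3*sin(2) - E - 3*sin(1) + exp(-4)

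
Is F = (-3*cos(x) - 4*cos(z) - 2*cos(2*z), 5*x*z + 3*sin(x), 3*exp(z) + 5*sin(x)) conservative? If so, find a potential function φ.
No, ∇×F = (-5*x, 4*sin(z) + 4*sin(2*z) - 5*cos(x), 5*z + 3*cos(x)) ≠ 0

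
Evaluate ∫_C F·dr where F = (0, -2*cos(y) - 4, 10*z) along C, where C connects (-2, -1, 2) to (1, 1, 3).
17 - 4*sin(1)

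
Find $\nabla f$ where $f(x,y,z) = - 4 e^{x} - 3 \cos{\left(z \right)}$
(-4*exp(x), 0, 3*sin(z))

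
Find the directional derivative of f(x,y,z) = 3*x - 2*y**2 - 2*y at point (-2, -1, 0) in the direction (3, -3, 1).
3*sqrt(19)/19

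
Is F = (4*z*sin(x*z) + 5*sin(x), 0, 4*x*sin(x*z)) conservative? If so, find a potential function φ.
Yes, F is conservative. φ = -5*cos(x) - 4*cos(x*z)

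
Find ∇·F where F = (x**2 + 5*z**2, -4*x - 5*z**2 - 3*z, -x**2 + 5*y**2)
2*x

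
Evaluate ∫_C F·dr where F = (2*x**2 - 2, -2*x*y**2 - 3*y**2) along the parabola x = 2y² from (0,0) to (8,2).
4376/15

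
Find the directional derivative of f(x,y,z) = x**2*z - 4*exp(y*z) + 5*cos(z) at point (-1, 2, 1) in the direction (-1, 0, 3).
sqrt(10)*(-24*exp(2) - 15*sin(1) + 5)/10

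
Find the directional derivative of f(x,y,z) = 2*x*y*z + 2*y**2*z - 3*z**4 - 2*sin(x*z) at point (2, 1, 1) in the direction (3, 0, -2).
2*sqrt(13)*(cos(2) + 9)/13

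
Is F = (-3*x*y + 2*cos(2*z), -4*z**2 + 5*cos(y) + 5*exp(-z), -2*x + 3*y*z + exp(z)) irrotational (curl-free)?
No, ∇×F = (11*z + 5*exp(-z), 2 - 4*sin(2*z), 3*x)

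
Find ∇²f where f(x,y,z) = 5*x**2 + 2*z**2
14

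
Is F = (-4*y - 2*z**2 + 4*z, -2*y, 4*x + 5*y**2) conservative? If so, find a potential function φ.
No, ∇×F = (10*y, -4*z, 4) ≠ 0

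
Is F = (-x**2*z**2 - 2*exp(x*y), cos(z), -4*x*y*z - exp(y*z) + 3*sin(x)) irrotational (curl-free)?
No, ∇×F = (-4*x*z - z*exp(y*z) + sin(z), -2*x**2*z + 4*y*z - 3*cos(x), 2*x*exp(x*y))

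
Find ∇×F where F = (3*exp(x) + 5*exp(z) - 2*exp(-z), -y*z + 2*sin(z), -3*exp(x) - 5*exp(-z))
(y - 2*cos(z), 3*exp(x) + 5*exp(z) + 2*exp(-z), 0)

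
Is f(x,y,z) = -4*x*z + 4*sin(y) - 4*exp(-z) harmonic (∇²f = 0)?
No, ∇²f = -4*sin(y) - 4*exp(-z)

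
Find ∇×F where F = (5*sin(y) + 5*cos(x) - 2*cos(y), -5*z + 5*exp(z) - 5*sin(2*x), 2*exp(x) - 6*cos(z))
(5 - 5*exp(z), -2*exp(x), -2*sin(y) - 10*cos(2*x) - 5*cos(y))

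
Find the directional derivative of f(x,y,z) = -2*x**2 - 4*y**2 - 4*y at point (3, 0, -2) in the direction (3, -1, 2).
-16*sqrt(14)/7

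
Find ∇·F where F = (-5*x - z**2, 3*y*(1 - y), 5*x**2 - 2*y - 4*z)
-6*y - 6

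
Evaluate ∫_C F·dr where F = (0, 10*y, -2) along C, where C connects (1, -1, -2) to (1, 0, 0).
-9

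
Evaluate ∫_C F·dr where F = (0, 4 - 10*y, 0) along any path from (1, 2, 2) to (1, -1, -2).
3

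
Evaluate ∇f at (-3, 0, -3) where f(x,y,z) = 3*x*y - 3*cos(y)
(0, -9, 0)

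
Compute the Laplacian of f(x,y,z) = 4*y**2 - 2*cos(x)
2*cos(x) + 8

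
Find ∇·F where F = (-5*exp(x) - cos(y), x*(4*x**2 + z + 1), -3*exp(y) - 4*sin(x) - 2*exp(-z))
-5*exp(x) + 2*exp(-z)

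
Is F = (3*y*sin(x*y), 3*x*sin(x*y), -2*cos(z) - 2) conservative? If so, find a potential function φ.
Yes, F is conservative. φ = -2*z - 2*sin(z) - 3*cos(x*y)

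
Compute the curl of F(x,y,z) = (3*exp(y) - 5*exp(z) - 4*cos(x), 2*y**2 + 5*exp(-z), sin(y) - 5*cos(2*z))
(cos(y) + 5*exp(-z), -5*exp(z), -3*exp(y))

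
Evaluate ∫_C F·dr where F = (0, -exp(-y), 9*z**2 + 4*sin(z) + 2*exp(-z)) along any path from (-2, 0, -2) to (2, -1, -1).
-E - 4*cos(1) + 4*cos(2) + 2*exp(2) + 20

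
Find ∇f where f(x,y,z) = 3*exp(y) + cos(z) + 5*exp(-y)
(0, 3*exp(y) - 5*exp(-y), -sin(z))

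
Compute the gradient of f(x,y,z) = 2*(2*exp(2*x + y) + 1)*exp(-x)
(2*(2*exp(2*x + y) - 1)*exp(-x), 4*exp(x + y), 0)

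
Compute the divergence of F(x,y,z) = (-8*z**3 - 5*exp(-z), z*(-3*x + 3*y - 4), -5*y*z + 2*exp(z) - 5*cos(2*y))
-5*y + 3*z + 2*exp(z)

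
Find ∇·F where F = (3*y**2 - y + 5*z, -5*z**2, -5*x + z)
1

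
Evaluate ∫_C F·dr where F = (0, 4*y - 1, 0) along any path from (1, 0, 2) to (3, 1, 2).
1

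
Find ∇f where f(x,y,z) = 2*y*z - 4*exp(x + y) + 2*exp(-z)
(-4*exp(x + y), 2*z - 4*exp(x + y), 2*y - 2*exp(-z))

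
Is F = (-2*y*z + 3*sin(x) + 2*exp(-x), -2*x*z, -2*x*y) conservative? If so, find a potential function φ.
Yes, F is conservative. φ = -2*x*y*z - 3*cos(x) - 2*exp(-x)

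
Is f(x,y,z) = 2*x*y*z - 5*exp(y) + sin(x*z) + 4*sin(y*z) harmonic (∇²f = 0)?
No, ∇²f = -x**2*sin(x*z) - 4*y**2*sin(y*z) - z**2*sin(x*z) - 4*z**2*sin(y*z) - 5*exp(y)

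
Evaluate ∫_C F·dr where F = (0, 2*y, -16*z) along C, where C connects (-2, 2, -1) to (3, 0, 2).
-28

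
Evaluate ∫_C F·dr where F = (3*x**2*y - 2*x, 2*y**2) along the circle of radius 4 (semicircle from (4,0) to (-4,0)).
-96*pi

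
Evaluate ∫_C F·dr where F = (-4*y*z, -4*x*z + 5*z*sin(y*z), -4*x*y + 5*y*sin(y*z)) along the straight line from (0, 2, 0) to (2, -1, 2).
21 - 5*cos(2)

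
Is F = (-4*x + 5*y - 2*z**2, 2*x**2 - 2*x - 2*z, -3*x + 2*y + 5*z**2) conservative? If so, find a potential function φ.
No, ∇×F = (4, 3 - 4*z, 4*x - 7) ≠ 0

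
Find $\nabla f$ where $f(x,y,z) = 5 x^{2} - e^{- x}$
(10*x + exp(-x), 0, 0)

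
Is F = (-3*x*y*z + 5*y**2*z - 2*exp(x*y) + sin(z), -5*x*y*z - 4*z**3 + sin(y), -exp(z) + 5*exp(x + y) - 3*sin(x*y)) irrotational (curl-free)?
No, ∇×F = (5*x*y - 3*x*cos(x*y) + 12*z**2 + 5*exp(x + y), -3*x*y + 5*y**2 + 3*y*cos(x*y) - 5*exp(x + y) + cos(z), 3*x*z + 2*x*exp(x*y) - 15*y*z)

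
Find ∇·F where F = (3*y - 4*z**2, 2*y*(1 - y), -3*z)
-4*y - 1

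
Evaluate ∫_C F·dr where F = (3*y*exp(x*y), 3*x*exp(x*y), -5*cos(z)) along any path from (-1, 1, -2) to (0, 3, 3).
-5*sin(2) - 3*exp(-1) - 5*sin(3) + 3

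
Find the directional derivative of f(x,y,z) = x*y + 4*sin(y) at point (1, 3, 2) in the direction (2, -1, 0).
sqrt(5)*(5 - 4*cos(3))/5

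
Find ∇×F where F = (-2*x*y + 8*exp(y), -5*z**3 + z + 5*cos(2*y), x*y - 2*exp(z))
(x + 15*z**2 - 1, -y, 2*x - 8*exp(y))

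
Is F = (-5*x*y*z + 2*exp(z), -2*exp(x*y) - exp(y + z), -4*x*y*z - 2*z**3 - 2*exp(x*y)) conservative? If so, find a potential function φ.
No, ∇×F = (-4*x*z - 2*x*exp(x*y) + exp(y + z), -5*x*y + 4*y*z + 2*y*exp(x*y) + 2*exp(z), 5*x*z - 2*y*exp(x*y)) ≠ 0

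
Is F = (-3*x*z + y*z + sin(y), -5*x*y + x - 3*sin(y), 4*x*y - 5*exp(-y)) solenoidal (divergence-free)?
No, ∇·F = -5*x - 3*z - 3*cos(y)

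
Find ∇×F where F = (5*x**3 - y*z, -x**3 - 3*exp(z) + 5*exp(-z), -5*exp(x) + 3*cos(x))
(3*exp(z) + 5*exp(-z), -y + 5*exp(x) + 3*sin(x), -3*x**2 + z)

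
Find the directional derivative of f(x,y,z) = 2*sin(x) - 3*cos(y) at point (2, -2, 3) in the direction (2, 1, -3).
sqrt(14)*(-3*sin(2) + 4*cos(2))/14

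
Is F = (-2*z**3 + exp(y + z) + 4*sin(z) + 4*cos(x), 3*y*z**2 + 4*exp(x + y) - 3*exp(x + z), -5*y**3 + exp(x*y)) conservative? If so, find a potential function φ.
No, ∇×F = (x*exp(x*y) - 15*y**2 - 6*y*z + 3*exp(x + z), -y*exp(x*y) - 6*z**2 + exp(y + z) + 4*cos(z), 4*exp(x + y) - 3*exp(x + z) - exp(y + z)) ≠ 0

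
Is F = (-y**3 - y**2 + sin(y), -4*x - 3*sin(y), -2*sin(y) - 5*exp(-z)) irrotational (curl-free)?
No, ∇×F = (-2*cos(y), 0, 3*y**2 + 2*y - cos(y) - 4)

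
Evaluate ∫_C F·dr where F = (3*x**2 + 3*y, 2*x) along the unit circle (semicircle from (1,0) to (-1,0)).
-2 - pi/2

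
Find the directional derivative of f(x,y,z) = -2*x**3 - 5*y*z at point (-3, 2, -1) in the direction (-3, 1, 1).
157*sqrt(11)/11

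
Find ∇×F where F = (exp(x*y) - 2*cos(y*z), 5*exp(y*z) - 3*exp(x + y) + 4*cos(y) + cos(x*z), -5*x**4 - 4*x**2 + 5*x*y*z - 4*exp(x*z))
(5*x*z + x*sin(x*z) - 5*y*exp(y*z), 20*x**3 + 8*x - 5*y*z + 2*y*sin(y*z) + 4*z*exp(x*z), -x*exp(x*y) - z*sin(x*z) - 2*z*sin(y*z) - 3*exp(x + y))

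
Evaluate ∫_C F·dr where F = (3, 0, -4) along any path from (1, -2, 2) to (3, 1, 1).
10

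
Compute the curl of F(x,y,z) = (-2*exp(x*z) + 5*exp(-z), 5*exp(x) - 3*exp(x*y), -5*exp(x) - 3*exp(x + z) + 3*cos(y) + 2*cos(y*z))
(-2*z*sin(y*z) - 3*sin(y), -2*x*exp(x*z) + 5*exp(x) + 3*exp(x + z) - 5*exp(-z), -3*y*exp(x*y) + 5*exp(x))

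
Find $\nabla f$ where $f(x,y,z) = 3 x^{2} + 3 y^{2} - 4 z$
(6*x, 6*y, -4)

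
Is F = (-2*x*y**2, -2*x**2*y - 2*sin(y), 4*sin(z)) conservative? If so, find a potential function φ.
Yes, F is conservative. φ = -x**2*y**2 + 2*cos(y) - 4*cos(z)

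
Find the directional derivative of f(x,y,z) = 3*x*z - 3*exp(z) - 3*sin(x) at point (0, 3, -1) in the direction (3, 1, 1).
3*sqrt(11)*(-6*E - 1)*exp(-1)/11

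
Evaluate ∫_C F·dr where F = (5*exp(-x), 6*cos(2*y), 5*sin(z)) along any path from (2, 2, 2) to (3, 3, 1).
-5*cos(1) + 5*cos(2) + 3*sin(6) - 5*exp(-3) + 5*exp(-2) - 3*sin(4)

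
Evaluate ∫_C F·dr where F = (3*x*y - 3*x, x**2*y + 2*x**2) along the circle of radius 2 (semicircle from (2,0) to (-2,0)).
0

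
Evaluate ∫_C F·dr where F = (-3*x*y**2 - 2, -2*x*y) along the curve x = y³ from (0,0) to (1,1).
-141/40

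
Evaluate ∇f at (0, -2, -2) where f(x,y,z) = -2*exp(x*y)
(4, 0, 0)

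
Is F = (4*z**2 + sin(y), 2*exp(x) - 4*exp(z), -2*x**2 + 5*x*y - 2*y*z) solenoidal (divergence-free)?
No, ∇·F = -2*y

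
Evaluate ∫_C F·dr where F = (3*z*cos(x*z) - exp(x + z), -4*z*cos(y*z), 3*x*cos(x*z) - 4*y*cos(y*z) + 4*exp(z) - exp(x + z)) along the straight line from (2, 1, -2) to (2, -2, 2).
-exp(4) + 10*sin(4) - 4*sin(2) - 4*exp(-2) + 1 + 4*exp(2)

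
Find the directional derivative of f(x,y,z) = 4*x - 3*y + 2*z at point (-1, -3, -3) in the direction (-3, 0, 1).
-sqrt(10)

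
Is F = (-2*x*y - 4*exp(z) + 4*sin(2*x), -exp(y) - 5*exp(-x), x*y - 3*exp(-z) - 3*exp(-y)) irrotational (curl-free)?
No, ∇×F = (x + 3*exp(-y), -y - 4*exp(z), 2*x + 5*exp(-x))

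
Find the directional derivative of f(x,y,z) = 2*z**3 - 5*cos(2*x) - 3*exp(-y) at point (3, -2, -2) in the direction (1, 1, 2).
sqrt(6)*(10*sin(6) + 3*exp(2) + 48)/6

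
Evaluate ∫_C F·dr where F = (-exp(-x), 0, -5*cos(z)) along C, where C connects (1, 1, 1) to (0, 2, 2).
-5*sin(2) - exp(-1) + 1 + 5*sin(1)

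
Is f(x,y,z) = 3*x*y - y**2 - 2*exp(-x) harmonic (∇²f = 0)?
No, ∇²f = -2 - 2*exp(-x)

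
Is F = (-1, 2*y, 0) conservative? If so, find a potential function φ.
Yes, F is conservative. φ = -x + y**2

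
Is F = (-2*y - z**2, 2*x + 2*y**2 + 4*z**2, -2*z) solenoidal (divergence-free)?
No, ∇·F = 4*y - 2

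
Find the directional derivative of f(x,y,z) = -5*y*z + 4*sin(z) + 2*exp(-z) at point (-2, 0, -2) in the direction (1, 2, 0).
4*sqrt(5)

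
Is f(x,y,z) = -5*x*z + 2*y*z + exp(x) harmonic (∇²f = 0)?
No, ∇²f = exp(x)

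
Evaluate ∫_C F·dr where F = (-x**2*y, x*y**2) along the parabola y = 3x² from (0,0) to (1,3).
249/35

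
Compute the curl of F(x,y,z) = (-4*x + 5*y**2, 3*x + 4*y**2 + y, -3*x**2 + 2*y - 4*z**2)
(2, 6*x, 3 - 10*y)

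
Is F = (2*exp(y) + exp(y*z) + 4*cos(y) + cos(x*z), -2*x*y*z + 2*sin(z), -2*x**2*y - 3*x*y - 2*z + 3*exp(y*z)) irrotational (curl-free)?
No, ∇×F = (-2*x**2 + 2*x*y - 3*x + 3*z*exp(y*z) - 2*cos(z), 4*x*y - x*sin(x*z) + y*exp(y*z) + 3*y, -2*y*z - z*exp(y*z) - 2*exp(y) + 4*sin(y))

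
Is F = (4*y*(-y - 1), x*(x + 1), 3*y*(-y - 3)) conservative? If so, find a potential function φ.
No, ∇×F = (-6*y - 9, 0, 2*x + 8*y + 5) ≠ 0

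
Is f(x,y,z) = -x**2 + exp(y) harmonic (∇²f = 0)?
No, ∇²f = exp(y) - 2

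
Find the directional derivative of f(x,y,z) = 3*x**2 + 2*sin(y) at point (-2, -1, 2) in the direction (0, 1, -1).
sqrt(2)*cos(1)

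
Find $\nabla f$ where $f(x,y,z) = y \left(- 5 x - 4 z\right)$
(-5*y, -5*x - 4*z, -4*y)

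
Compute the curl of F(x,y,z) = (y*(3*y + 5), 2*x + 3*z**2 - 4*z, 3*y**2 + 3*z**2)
(6*y - 6*z + 4, 0, -6*y - 3)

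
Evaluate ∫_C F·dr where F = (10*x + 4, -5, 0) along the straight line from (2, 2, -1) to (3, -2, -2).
49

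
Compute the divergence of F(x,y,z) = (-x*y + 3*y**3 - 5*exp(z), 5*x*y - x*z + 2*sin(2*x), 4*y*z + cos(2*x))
5*x + 3*y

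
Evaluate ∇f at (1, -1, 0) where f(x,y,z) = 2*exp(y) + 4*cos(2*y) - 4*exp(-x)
(4*exp(-1), 2*exp(-1) + 8*sin(2), 0)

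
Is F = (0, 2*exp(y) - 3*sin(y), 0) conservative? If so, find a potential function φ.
Yes, F is conservative. φ = 2*exp(y) + 3*cos(y)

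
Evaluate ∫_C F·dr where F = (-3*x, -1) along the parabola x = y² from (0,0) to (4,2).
-26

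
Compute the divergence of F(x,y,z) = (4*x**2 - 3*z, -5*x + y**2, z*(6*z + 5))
8*x + 2*y + 12*z + 5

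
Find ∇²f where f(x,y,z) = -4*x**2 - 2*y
-8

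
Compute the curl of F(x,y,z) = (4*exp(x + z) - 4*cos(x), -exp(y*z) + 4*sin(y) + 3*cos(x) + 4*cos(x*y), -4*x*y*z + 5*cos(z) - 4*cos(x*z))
(-4*x*z + y*exp(y*z), 4*y*z - 4*z*sin(x*z) + 4*exp(x + z), -4*y*sin(x*y) - 3*sin(x))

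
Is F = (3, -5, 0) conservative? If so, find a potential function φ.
Yes, F is conservative. φ = 3*x - 5*y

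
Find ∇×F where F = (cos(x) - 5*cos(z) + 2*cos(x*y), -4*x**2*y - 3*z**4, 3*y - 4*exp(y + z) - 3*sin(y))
(12*z**3 - 4*exp(y + z) - 3*cos(y) + 3, 5*sin(z), 2*x*(-4*y + sin(x*y)))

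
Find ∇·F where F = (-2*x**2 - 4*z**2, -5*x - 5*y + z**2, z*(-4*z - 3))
-4*x - 8*z - 8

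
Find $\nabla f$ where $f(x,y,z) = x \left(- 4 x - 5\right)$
(-8*x - 5, 0, 0)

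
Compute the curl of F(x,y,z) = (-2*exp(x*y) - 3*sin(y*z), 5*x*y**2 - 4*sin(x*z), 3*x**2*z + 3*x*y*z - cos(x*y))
(x*(3*z + sin(x*y) + 4*cos(x*z)), -6*x*z - 3*y*z - y*sin(x*y) - 3*y*cos(y*z), 2*x*exp(x*y) + 5*y**2 - 4*z*cos(x*z) + 3*z*cos(y*z))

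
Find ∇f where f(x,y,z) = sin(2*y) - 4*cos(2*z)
(0, 2*cos(2*y), 8*sin(2*z))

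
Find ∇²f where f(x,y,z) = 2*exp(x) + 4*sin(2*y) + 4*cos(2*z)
2*exp(x) - 16*sin(2*y) - 16*cos(2*z)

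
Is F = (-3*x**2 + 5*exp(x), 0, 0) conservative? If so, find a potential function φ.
Yes, F is conservative. φ = -x**3 + 5*exp(x)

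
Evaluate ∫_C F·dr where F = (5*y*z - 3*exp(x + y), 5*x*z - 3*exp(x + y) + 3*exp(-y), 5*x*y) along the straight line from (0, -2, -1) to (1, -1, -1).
-3*E + 3*exp(-2) + 2 + 3*exp(2)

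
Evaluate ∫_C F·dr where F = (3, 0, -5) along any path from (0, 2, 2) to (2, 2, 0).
16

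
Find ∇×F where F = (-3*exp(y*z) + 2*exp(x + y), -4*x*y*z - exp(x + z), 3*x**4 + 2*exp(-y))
(4*x*y + exp(x + z) - 2*exp(-y), -12*x**3 - 3*y*exp(y*z), -4*y*z + 3*z*exp(y*z) - 2*exp(x + y) - exp(x + z))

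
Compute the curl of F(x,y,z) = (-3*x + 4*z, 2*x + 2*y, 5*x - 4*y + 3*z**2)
(-4, -1, 2)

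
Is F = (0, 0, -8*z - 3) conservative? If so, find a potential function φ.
Yes, F is conservative. φ = z*(-4*z - 3)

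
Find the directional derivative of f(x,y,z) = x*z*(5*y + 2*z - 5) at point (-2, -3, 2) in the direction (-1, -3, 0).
46*sqrt(10)/5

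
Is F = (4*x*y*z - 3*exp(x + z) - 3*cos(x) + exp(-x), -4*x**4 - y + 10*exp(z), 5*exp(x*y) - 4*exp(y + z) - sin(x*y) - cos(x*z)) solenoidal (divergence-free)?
No, ∇·F = ((x*sin(x*z) + 4*y*z - 3*exp(x + z) - 4*exp(y + z) + 3*sin(x) - 1)*exp(x) - 1)*exp(-x)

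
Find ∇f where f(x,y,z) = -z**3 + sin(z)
(0, 0, -3*z**2 + cos(z))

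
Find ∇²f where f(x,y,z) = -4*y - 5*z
0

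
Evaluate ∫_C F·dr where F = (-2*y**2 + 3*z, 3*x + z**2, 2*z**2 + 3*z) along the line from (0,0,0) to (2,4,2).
40/3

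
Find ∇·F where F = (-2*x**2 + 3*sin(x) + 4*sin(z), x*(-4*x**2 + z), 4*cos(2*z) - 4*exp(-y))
-4*x - 8*sin(2*z) + 3*cos(x)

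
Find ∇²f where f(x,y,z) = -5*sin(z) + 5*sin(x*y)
-5*x**2*sin(x*y) - 5*y**2*sin(x*y) + 5*sin(z)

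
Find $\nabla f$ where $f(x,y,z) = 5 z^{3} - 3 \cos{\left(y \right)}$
(0, 3*sin(y), 15*z**2)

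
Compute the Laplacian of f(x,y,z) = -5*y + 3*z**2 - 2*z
6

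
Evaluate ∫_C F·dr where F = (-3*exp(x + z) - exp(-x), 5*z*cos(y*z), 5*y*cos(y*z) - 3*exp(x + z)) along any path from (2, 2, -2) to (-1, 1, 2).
-2*E + 5*sin(4) - exp(-2) + 3 + 5*sin(2)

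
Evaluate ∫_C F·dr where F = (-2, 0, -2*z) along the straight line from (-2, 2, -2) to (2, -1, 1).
-5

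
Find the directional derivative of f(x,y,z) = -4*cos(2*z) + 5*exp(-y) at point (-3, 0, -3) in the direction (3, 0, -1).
4*sqrt(10)*sin(6)/5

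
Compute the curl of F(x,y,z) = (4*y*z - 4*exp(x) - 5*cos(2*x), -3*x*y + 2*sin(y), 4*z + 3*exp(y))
(3*exp(y), 4*y, -3*y - 4*z)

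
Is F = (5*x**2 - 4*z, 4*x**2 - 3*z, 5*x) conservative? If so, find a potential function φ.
No, ∇×F = (3, -9, 8*x) ≠ 0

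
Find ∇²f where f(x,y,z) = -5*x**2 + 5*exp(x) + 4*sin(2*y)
5*exp(x) - 16*sin(2*y) - 10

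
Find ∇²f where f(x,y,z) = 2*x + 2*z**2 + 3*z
4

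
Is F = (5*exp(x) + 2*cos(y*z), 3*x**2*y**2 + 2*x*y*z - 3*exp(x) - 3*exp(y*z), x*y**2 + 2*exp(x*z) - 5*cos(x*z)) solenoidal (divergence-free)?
No, ∇·F = 6*x**2*y + 2*x*z + 2*x*exp(x*z) + 5*x*sin(x*z) - 3*z*exp(y*z) + 5*exp(x)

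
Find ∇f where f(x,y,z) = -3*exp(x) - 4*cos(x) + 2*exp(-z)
(-3*exp(x) + 4*sin(x), 0, -2*exp(-z))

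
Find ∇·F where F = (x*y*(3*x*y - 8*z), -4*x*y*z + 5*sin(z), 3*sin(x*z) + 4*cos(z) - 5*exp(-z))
6*x*y**2 - 4*x*z + 3*x*cos(x*z) - 8*y*z - 4*sin(z) + 5*exp(-z)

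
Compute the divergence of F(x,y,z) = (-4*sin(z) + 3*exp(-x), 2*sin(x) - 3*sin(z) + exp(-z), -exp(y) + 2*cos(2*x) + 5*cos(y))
-3*exp(-x)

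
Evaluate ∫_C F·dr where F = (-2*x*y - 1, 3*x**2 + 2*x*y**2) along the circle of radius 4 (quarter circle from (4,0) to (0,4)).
32*pi + 524/3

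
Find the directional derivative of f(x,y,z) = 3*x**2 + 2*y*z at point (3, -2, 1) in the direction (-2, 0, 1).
-8*sqrt(5)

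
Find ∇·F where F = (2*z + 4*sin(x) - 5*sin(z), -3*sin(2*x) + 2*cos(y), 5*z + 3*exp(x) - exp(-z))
-2*sin(y) + 4*cos(x) + 5 + exp(-z)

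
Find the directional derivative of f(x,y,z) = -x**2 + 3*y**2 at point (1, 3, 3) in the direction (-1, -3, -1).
-52*sqrt(11)/11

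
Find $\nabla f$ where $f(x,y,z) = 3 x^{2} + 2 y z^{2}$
(6*x, 2*z**2, 4*y*z)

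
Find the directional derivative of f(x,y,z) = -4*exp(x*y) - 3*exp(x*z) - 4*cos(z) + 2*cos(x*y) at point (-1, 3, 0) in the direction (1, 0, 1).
3*sqrt(2)*(-4 + 2*exp(3)*sin(3) + exp(3))*exp(-3)/2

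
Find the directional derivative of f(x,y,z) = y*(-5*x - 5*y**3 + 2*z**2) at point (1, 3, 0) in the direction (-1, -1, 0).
280*sqrt(2)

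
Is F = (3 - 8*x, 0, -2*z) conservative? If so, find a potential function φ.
Yes, F is conservative. φ = -4*x**2 + 3*x - z**2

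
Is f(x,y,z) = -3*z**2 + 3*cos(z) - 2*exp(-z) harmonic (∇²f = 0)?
No, ∇²f = -3*cos(z) - 6 - 2*exp(-z)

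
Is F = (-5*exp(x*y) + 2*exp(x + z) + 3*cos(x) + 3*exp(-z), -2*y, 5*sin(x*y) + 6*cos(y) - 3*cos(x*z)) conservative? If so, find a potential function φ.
No, ∇×F = (5*x*cos(x*y) - 6*sin(y), -5*y*cos(x*y) - 3*z*sin(x*z) + 2*exp(x + z) - 3*exp(-z), 5*x*exp(x*y)) ≠ 0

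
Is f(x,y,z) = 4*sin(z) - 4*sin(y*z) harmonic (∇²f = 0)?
No, ∇²f = 4*y**2*sin(y*z) + 4*z**2*sin(y*z) - 4*sin(z)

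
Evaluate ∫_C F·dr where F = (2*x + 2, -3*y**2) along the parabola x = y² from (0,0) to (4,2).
16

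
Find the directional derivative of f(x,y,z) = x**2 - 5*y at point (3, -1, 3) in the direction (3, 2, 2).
8*sqrt(17)/17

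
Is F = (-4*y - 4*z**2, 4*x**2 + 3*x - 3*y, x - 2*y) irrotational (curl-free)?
No, ∇×F = (-2, -8*z - 1, 8*x + 7)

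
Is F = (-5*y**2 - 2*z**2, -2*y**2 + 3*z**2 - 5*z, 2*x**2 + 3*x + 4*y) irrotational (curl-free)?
No, ∇×F = (9 - 6*z, -4*x - 4*z - 3, 10*y)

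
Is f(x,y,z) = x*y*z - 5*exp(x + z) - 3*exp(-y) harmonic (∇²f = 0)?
No, ∇²f = (-10*exp(x + y + z) - 3)*exp(-y)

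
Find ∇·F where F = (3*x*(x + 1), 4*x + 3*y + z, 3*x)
6*x + 6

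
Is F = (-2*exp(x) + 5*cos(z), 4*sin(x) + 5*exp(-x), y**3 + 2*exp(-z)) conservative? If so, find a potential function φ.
No, ∇×F = (3*y**2, -5*sin(z), 4*cos(x) - 5*exp(-x)) ≠ 0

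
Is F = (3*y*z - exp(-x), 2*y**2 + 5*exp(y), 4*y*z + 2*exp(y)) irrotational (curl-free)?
No, ∇×F = (4*z + 2*exp(y), 3*y, -3*z)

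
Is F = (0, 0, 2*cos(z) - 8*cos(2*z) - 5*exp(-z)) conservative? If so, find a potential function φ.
Yes, F is conservative. φ = 2*sin(z) - 4*sin(2*z) + 5*exp(-z)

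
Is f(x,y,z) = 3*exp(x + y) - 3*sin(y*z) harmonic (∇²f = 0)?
No, ∇²f = 3*y**2*sin(y*z) + 3*z**2*sin(y*z) + 6*exp(x + y)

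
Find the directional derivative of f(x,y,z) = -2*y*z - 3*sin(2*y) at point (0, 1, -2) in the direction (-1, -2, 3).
sqrt(14)*(-7 + 6*cos(2))/7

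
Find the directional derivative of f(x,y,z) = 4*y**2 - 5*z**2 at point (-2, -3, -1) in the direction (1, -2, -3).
9*sqrt(14)/7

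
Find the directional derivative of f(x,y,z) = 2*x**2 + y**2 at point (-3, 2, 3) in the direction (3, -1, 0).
-4*sqrt(10)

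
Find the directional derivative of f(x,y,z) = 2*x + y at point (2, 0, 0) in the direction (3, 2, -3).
4*sqrt(22)/11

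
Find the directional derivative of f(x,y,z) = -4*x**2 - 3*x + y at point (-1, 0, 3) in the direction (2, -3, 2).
7*sqrt(17)/17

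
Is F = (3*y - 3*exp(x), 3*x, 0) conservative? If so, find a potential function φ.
Yes, F is conservative. φ = 3*x*y - 3*exp(x)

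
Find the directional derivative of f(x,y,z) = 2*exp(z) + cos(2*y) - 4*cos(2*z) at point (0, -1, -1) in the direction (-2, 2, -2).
2*sqrt(3)*(-1 + 5*E*sin(2))*exp(-1)/3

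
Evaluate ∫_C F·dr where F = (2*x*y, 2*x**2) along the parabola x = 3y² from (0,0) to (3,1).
54/5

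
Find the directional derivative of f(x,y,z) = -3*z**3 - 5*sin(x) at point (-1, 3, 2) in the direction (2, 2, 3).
-2*sqrt(17)*(5*cos(1) + 54)/17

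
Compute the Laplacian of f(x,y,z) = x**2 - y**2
0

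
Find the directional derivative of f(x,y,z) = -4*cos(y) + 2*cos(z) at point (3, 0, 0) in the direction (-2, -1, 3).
0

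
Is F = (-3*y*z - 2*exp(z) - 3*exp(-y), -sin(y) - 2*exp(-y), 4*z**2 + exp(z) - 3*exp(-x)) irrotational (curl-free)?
No, ∇×F = (0, -3*y - 2*exp(z) - 3*exp(-x), 3*z - 3*exp(-y))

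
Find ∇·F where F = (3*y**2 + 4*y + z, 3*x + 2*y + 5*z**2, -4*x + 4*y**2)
2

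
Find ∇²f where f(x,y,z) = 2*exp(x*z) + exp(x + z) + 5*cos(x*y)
2*x**2*exp(x*z) - 5*x**2*cos(x*y) - 5*y**2*cos(x*y) + 2*z**2*exp(x*z) + 2*exp(x + z)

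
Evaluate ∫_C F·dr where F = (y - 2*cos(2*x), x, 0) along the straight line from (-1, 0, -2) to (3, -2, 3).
-6 - sin(2) - sin(6)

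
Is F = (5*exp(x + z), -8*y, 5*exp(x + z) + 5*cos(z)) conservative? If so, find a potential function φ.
Yes, F is conservative. φ = -4*y**2 + 5*exp(x + z) + 5*sin(z)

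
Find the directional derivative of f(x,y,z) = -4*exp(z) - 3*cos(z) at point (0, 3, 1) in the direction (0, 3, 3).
sqrt(2)*(-4*E + 3*sin(1))/2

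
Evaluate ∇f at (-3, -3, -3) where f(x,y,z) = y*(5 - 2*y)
(0, 17, 0)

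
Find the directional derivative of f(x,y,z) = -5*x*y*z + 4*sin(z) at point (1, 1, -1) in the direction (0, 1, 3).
sqrt(10)*(-5 + 6*cos(1))/5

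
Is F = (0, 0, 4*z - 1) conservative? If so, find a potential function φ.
Yes, F is conservative. φ = z*(2*z - 1)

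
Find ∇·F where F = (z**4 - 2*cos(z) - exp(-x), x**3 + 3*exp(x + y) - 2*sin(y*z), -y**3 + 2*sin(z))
-2*z*cos(y*z) + 3*exp(x + y) + 2*cos(z) + exp(-x)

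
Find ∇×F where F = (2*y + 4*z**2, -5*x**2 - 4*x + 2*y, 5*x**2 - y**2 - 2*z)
(-2*y, -10*x + 8*z, -10*x - 6)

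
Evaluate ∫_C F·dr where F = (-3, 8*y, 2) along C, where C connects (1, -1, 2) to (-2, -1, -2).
1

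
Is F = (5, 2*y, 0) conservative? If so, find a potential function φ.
Yes, F is conservative. φ = 5*x + y**2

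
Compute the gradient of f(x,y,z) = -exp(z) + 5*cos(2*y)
(0, -10*sin(2*y), -exp(z))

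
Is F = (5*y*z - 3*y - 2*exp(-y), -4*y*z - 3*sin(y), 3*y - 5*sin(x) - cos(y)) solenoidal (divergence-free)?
No, ∇·F = -4*z - 3*cos(y)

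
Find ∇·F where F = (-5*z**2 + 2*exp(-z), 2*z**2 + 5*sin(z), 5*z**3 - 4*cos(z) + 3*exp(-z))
15*z**2 + 4*sin(z) - 3*exp(-z)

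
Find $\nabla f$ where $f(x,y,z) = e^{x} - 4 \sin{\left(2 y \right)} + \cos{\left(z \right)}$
(exp(x), -8*cos(2*y), -sin(z))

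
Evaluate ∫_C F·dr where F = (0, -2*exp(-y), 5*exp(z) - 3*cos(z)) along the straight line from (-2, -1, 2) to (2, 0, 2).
2 - 2*E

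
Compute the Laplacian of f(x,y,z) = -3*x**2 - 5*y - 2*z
-6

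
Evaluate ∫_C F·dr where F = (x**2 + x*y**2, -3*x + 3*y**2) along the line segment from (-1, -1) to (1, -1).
2/3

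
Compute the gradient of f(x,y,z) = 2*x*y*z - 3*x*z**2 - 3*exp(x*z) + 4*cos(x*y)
(2*y*z - 4*y*sin(x*y) - 3*z**2 - 3*z*exp(x*z), 2*x*(z - 2*sin(x*y)), x*(2*y - 6*z - 3*exp(x*z)))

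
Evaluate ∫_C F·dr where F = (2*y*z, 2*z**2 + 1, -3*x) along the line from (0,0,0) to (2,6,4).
90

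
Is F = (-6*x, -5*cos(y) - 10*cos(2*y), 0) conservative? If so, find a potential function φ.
Yes, F is conservative. φ = -3*x**2 - 5*sin(y) - 5*sin(2*y)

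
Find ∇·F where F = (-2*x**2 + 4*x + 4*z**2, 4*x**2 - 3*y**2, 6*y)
-4*x - 6*y + 4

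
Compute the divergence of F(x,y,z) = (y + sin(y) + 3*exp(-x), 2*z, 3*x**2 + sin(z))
cos(z) - 3*exp(-x)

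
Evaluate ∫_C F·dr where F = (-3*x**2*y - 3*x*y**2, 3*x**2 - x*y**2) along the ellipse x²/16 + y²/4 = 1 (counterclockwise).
88*pi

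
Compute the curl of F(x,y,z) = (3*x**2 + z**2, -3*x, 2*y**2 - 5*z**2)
(4*y, 2*z, -3)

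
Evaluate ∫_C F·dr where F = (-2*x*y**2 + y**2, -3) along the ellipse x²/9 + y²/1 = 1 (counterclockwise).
0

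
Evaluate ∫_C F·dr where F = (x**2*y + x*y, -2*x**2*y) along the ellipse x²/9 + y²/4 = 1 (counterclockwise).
-27*pi/2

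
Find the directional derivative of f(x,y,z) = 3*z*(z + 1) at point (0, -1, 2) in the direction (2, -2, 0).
0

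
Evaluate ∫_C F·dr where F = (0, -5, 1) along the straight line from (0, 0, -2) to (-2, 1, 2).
-1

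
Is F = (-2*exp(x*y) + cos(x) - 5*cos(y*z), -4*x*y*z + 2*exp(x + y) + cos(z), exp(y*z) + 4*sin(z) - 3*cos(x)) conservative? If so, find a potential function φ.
No, ∇×F = (4*x*y + z*exp(y*z) + sin(z), 5*y*sin(y*z) - 3*sin(x), 2*x*exp(x*y) - 4*y*z - 5*z*sin(y*z) + 2*exp(x + y)) ≠ 0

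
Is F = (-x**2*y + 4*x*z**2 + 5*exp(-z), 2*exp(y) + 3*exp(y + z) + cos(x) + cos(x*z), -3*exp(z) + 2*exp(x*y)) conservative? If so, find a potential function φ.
No, ∇×F = (2*x*exp(x*y) + x*sin(x*z) - 3*exp(y + z), 8*x*z - 2*y*exp(x*y) - 5*exp(-z), x**2 - z*sin(x*z) - sin(x)) ≠ 0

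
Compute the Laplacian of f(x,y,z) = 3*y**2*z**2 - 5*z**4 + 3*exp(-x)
6*y**2 - 54*z**2 + 3*exp(-x)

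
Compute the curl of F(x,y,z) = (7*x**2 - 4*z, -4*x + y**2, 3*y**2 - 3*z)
(6*y, -4, -4)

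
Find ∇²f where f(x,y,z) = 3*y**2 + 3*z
6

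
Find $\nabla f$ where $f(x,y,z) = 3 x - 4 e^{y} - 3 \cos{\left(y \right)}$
(3, -4*exp(y) + 3*sin(y), 0)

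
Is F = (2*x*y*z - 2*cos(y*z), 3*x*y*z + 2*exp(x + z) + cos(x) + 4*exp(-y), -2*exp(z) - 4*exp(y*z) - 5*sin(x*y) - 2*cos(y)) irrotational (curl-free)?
No, ∇×F = (-3*x*y - 5*x*cos(x*y) - 4*z*exp(y*z) - 2*exp(x + z) + 2*sin(y), y*(2*x + 2*sin(y*z) + 5*cos(x*y)), -2*x*z + 3*y*z - 2*z*sin(y*z) + 2*exp(x + z) - sin(x))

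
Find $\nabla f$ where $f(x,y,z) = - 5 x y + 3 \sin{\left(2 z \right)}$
(-5*y, -5*x, 6*cos(2*z))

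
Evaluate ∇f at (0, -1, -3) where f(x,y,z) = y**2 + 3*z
(0, -2, 3)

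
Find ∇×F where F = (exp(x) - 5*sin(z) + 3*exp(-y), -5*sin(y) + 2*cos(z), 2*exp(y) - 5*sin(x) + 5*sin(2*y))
(2*exp(y) + 2*sin(z) + 10*cos(2*y), 5*cos(x) - 5*cos(z), 3*exp(-y))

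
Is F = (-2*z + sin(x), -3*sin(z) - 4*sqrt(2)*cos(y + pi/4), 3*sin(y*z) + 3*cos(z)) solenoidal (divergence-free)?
No, ∇·F = 3*y*cos(y*z) - 3*sin(z) + 4*sqrt(2)*sin(y + pi/4) + cos(x)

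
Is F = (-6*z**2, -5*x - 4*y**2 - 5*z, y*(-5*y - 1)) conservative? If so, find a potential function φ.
No, ∇×F = (4 - 10*y, -12*z, -5) ≠ 0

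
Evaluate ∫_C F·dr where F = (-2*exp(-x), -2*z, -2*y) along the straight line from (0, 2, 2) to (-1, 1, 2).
2 + 2*E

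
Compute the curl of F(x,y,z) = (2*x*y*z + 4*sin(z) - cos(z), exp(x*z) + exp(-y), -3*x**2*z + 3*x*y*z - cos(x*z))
(x*(3*z - exp(x*z)), 2*x*y + 6*x*z - 3*y*z - z*sin(x*z) + sin(z) + 4*cos(z), z*(-2*x + exp(x*z)))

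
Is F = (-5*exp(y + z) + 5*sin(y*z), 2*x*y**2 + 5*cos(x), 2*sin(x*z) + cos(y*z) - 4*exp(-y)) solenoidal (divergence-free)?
No, ∇·F = 4*x*y + 2*x*cos(x*z) - y*sin(y*z)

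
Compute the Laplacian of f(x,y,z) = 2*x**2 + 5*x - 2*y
4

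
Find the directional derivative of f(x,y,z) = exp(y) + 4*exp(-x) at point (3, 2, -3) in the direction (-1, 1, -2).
sqrt(6)*(4 + exp(5))*exp(-3)/6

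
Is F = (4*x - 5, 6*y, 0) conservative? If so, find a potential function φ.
Yes, F is conservative. φ = 2*x**2 - 5*x + 3*y**2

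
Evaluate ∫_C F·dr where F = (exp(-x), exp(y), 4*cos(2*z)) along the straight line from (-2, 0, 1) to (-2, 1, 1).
-1 + E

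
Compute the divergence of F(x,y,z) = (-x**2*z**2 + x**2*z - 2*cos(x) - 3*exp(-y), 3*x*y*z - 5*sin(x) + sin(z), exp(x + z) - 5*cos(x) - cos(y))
-2*x*z**2 + 5*x*z + exp(x + z) + 2*sin(x)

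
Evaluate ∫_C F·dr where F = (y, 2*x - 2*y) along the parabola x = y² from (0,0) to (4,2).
20/3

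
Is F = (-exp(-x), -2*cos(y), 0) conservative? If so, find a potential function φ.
Yes, F is conservative. φ = -2*sin(y) + exp(-x)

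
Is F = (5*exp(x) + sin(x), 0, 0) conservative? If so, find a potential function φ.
Yes, F is conservative. φ = 5*exp(x) - cos(x)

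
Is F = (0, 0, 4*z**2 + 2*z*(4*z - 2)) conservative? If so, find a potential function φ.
Yes, F is conservative. φ = z**2*(4*z - 2)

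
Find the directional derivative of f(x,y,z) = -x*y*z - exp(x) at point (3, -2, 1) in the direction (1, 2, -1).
sqrt(6)*(-exp(3) - 10)/6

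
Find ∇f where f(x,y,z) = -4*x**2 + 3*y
(-8*x, 3, 0)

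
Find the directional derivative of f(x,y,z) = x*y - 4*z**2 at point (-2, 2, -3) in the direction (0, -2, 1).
28*sqrt(5)/5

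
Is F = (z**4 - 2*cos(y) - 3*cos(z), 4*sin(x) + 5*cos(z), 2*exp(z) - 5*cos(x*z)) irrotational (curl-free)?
No, ∇×F = (5*sin(z), 4*z**3 - 5*z*sin(x*z) + 3*sin(z), -2*sin(y) + 4*cos(x))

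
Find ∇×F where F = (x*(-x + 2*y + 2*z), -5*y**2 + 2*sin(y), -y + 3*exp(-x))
(-1, 2*x + 3*exp(-x), -2*x)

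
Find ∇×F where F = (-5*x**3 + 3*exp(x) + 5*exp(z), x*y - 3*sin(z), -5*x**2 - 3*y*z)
(-3*z + 3*cos(z), 10*x + 5*exp(z), y)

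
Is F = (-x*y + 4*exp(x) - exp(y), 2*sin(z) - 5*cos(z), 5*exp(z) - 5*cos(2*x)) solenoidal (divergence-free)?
No, ∇·F = -y + 4*exp(x) + 5*exp(z)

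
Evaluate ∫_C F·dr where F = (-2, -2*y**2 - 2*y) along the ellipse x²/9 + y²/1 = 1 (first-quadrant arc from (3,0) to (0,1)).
13/3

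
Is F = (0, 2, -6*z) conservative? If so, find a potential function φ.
Yes, F is conservative. φ = 2*y - 3*z**2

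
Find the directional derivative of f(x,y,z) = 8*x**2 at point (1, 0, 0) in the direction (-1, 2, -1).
-8*sqrt(6)/3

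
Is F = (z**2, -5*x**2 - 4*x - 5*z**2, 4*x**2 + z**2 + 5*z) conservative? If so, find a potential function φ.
No, ∇×F = (10*z, -8*x + 2*z, -10*x - 4) ≠ 0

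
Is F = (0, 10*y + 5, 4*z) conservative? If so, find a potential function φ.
Yes, F is conservative. φ = 5*y**2 + 5*y + 2*z**2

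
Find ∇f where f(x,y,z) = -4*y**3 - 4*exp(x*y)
(-4*y*exp(x*y), -4*x*exp(x*y) - 12*y**2, 0)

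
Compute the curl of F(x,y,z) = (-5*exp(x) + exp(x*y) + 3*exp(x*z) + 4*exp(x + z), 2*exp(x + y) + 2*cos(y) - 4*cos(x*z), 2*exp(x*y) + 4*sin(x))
(2*x*(exp(x*y) - 2*sin(x*z)), 3*x*exp(x*z) - 2*y*exp(x*y) + 4*exp(x + z) - 4*cos(x), -x*exp(x*y) + 4*z*sin(x*z) + 2*exp(x + y))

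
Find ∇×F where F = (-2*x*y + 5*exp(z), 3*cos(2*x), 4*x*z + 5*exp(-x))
(0, -4*z + 5*exp(z) + 5*exp(-x), 2*x - 6*sin(2*x))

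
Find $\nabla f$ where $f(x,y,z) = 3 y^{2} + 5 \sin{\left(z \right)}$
(0, 6*y, 5*cos(z))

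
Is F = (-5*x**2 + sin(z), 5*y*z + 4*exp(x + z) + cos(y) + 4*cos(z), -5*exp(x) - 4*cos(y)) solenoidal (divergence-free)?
No, ∇·F = -10*x + 5*z - sin(y)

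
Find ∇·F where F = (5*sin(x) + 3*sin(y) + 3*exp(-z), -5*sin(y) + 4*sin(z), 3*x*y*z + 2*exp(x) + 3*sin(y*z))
3*x*y + 3*y*cos(y*z) + 5*cos(x) - 5*cos(y)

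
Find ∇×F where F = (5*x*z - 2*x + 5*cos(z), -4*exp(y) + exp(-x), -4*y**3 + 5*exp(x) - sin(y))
(-12*y**2 - cos(y), 5*x - 5*exp(x) - 5*sin(z), -exp(-x))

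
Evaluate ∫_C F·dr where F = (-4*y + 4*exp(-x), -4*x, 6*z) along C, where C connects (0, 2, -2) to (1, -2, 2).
12 - 4*exp(-1)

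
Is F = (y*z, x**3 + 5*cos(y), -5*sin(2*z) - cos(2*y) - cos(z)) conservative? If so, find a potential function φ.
No, ∇×F = (2*sin(2*y), y, 3*x**2 - z) ≠ 0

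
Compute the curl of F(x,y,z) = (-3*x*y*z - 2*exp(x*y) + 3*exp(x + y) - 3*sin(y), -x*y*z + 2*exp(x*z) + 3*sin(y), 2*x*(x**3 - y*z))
(x*(y - 2*z - 2*exp(x*z)), -8*x**3 - 3*x*y + 2*y*z, 3*x*z + 2*x*exp(x*y) - y*z + 2*z*exp(x*z) - 3*exp(x + y) + 3*cos(y))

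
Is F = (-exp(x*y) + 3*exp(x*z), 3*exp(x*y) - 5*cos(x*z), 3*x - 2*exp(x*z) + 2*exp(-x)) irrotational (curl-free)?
No, ∇×F = (-5*x*sin(x*z), 3*x*exp(x*z) + 2*z*exp(x*z) - 3 + 2*exp(-x), x*exp(x*y) + 3*y*exp(x*y) + 5*z*sin(x*z))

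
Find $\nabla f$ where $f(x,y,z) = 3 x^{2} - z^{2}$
(6*x, 0, -2*z)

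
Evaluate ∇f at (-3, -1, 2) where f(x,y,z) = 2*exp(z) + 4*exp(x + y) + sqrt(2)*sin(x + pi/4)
(sqrt(2)*sin(pi/4 + 3) + 4*exp(-4), 4*exp(-4), 2*exp(2))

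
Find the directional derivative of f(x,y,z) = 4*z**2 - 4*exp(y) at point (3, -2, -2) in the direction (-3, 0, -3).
8*sqrt(2)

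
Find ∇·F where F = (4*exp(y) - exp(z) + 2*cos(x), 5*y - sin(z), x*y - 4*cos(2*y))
5 - 2*sin(x)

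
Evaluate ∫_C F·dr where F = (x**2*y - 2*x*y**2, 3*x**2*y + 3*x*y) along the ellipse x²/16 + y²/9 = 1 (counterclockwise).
-48*pi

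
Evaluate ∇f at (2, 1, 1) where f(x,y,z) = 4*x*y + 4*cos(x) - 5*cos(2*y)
(4 - 4*sin(2), 8 + 10*sin(2), 0)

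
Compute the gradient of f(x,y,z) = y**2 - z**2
(0, 2*y, -2*z)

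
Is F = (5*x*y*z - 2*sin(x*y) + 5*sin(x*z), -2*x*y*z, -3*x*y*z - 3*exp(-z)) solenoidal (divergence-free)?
No, ∇·F = -3*x*y - 2*x*z + 5*y*z - 2*y*cos(x*y) + 5*z*cos(x*z) + 3*exp(-z)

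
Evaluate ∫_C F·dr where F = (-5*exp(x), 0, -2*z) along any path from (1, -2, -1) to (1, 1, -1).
0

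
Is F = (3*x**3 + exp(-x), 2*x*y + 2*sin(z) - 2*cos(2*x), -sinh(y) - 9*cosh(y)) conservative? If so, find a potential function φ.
No, ∇×F = (-2*cos(z) - 9*sinh(y) - cosh(y), 0, 2*y + 4*sin(2*x)) ≠ 0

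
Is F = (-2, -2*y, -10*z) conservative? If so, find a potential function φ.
Yes, F is conservative. φ = -2*x - y**2 - 5*z**2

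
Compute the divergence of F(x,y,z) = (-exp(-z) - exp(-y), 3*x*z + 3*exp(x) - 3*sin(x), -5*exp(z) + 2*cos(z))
-5*exp(z) - 2*sin(z)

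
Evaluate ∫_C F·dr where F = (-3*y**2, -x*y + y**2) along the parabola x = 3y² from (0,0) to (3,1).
-59/12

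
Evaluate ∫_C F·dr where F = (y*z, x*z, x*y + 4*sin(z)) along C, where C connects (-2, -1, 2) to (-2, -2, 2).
4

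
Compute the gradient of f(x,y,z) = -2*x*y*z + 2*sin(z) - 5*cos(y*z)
(-2*y*z, z*(-2*x + 5*sin(y*z)), -2*x*y + 5*y*sin(y*z) + 2*cos(z))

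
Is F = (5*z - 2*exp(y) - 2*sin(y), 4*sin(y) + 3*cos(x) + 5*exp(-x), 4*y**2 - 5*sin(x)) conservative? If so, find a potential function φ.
No, ∇×F = (8*y, 5*cos(x) + 5, 2*exp(y) - 3*sin(x) + 2*cos(y) - 5*exp(-x)) ≠ 0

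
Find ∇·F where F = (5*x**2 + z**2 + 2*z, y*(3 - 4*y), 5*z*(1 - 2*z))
10*x - 8*y - 20*z + 8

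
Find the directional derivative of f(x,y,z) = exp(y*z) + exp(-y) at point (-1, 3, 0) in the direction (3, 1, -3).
sqrt(19)*(-9*exp(3) - 1)*exp(-3)/19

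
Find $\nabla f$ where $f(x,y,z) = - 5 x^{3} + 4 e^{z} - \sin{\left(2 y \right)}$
(-15*x**2, -2*cos(2*y), 4*exp(z))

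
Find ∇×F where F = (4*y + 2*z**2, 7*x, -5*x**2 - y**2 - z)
(-2*y, 10*x + 4*z, 3)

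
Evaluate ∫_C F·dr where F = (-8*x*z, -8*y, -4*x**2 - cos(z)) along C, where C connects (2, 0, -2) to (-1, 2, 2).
-56 - 2*sin(2)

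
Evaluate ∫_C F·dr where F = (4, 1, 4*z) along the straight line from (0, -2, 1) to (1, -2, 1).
4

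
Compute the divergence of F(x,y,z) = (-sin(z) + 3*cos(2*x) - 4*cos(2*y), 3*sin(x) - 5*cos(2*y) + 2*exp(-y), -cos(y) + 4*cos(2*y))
-6*sin(2*x) + 10*sin(2*y) - 2*exp(-y)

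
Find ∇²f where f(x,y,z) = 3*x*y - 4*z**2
-8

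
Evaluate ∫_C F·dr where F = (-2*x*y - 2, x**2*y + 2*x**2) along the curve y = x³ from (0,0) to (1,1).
-33/40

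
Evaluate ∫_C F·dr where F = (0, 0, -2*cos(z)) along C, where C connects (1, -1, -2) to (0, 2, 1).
-2*sin(2) - 2*sin(1)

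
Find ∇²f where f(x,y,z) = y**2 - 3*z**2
-4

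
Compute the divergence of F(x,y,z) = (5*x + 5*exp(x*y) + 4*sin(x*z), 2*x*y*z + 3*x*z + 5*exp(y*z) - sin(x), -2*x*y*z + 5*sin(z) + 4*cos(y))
-2*x*y + 2*x*z + 5*y*exp(x*y) + 5*z*exp(y*z) + 4*z*cos(x*z) + 5*cos(z) + 5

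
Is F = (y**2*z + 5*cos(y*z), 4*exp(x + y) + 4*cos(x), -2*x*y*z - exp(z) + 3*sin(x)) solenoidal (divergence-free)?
No, ∇·F = -2*x*y - exp(z) + 4*exp(x + y)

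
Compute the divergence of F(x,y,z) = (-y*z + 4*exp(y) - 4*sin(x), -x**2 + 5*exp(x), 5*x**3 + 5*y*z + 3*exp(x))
5*y - 4*cos(x)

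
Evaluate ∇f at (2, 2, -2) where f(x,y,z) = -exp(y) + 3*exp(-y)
(0, (-exp(4) - 3)*exp(-2), 0)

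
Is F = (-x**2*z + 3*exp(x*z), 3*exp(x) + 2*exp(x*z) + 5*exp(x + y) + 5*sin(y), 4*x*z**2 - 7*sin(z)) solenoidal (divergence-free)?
No, ∇·F = 6*x*z + 3*z*exp(x*z) + 5*exp(x + y) + 5*cos(y) - 7*cos(z)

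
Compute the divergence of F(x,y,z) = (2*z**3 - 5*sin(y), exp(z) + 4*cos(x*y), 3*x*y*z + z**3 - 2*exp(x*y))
3*x*y - 4*x*sin(x*y) + 3*z**2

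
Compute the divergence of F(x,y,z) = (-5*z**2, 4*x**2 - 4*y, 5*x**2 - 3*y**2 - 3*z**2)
-6*z - 4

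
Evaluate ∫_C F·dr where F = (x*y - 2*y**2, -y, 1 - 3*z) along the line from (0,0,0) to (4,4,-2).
-112/3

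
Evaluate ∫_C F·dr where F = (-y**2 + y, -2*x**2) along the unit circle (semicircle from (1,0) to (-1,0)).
4/3 - pi/2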